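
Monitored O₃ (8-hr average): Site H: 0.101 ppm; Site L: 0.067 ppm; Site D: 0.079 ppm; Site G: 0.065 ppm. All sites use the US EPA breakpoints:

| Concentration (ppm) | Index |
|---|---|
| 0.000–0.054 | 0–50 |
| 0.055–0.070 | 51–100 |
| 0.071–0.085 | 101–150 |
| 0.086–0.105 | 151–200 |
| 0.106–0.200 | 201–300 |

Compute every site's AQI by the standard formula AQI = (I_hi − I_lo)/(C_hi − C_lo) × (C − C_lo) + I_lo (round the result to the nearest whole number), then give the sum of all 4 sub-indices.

493

Site H: 0.101 ∈ [0.086, 0.105] ↔ index [151, 200].
151 + (0.101−0.086)·(200−151)/(0.105−0.086) = 151 + 0.015·49/0.019 ≈ 189.68, so AQI = 190.
Site L: 0.067 lies in 0.055–0.070, so I_lo=51, I_hi=100, C_lo=0.055, C_hi=0.070.
(100−51)/(0.070−0.055) × (0.067−0.055) + 51 = 49/0.015 × 0.012 + 51 ≈ 90.20 → 90.
Site D: row 0.071–0.085 (AQI 101–150). (150−101)·(0.079−0.071)/(0.085−0.071) + 101 = 49·0.008/0.014 + 101 ≈ 129.00 → 129.
Site G 0.065: bracket 0.055–0.070 → index 51–100; slope 49/0.015, offset 0.010.
AQI = 51 + 49/0.015·0.010 ≈ 83.67 ⇒ 84.
AQIs: Site H=190, Site L=90, Site D=129, Site G=84. Sum = 190 + 90 + 129 + 84 = 493.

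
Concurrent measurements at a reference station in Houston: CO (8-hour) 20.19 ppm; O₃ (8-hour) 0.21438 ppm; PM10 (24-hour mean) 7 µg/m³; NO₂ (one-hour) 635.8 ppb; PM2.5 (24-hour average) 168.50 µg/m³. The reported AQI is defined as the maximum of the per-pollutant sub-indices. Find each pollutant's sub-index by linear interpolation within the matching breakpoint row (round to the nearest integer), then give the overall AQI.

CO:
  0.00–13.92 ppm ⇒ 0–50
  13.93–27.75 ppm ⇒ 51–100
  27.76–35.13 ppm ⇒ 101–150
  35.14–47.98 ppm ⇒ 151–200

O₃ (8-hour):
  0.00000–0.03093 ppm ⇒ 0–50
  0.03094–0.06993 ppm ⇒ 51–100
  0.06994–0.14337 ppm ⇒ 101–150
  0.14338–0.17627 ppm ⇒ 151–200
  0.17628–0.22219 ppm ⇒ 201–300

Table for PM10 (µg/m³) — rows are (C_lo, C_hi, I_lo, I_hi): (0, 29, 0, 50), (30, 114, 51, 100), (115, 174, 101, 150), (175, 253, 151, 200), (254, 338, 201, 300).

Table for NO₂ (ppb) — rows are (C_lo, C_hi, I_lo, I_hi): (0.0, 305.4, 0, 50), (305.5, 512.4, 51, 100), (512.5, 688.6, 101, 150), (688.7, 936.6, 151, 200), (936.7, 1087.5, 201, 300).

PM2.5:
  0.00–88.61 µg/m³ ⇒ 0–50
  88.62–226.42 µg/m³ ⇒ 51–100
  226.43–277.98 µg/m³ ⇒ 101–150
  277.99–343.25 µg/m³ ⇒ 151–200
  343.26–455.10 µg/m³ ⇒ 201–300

283

CO: 20.19 lies in 13.93–27.75, so I_lo=51, I_hi=100, C_lo=13.93, C_hi=27.75.
(100−51)/(27.75−13.93) × (20.19−13.93) + 51 = 49/13.82 × 6.26 + 51 ≈ 73.20 → 73.
O₃: row 0.17628–0.22219 (AQI 201–300). (300−201)·(0.21438−0.17628)/(0.22219−0.17628) + 201 = 99·0.03810/0.04591 + 201 ≈ 283.16 → 283.
PM10 7: bracket 0–29 → index 0–50; slope 50/29, offset 7.
AQI = 0 + 50/29·7 ≈ 12.07 ⇒ 12.
NO₂: 635.8 ∈ [512.5, 688.6] ↔ index [101, 150].
101 + (635.8−512.5)·(150−101)/(688.6−512.5) = 101 + 123.3·49/176.1 ≈ 135.31, so AQI = 135.
PM2.5 168.50: bracket 88.62–226.42 → index 51–100; slope 49/137.80, offset 79.88.
AQI = 51 + 49/137.80·79.88 ≈ 79.40 ⇒ 79.
Sub-indices: CO→73, O₃→283, PM10→12, NO₂→135, PM2.5→79. Overall AQI = max = 283; dominant pollutant is O₃.
AQI 283: Very Unhealthy.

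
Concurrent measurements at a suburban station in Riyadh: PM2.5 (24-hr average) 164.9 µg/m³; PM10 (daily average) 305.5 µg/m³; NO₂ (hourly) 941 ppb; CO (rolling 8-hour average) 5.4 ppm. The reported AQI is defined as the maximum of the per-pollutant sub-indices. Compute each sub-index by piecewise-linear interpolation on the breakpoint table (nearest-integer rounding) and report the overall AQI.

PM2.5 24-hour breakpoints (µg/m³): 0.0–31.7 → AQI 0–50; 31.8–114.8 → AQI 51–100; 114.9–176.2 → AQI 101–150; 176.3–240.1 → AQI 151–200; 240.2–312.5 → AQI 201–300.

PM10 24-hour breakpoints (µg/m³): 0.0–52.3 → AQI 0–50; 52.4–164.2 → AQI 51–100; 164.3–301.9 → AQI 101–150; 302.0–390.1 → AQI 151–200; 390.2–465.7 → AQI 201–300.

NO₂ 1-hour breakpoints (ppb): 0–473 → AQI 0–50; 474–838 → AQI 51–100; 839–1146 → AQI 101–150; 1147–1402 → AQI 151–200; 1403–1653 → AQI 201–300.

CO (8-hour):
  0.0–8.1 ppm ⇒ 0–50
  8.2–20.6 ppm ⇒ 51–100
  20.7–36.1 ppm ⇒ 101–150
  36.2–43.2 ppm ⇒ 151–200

PM2.5 164.9: bracket 114.9–176.2 → index 101–150; slope 49/61.3, offset 50.0.
AQI = 101 + 49/61.3·50.0 ≈ 140.97 ⇒ 141.
PM10: 305.5 ∈ [302.0, 390.1] ↔ index [151, 200].
151 + (305.5−302.0)·(200−151)/(390.1−302.0) = 151 + 3.5·49/88.1 ≈ 152.95, so AQI = 153.
NO₂: row 839–1146 (AQI 101–150). (150−101)·(941−839)/(1146−839) + 101 = 49·102/307 + 101 ≈ 117.28 → 117.
CO 5.4: bracket 0.0–8.1 → index 0–50; slope 50/8.1, offset 5.4.
AQI = 0 + 50/8.1·5.4 ≈ 33.33 ⇒ 33.
Sub-indices: PM2.5→141, PM10→153, NO₂→117, CO→33. Overall AQI = max = 153; dominant pollutant is PM10.

153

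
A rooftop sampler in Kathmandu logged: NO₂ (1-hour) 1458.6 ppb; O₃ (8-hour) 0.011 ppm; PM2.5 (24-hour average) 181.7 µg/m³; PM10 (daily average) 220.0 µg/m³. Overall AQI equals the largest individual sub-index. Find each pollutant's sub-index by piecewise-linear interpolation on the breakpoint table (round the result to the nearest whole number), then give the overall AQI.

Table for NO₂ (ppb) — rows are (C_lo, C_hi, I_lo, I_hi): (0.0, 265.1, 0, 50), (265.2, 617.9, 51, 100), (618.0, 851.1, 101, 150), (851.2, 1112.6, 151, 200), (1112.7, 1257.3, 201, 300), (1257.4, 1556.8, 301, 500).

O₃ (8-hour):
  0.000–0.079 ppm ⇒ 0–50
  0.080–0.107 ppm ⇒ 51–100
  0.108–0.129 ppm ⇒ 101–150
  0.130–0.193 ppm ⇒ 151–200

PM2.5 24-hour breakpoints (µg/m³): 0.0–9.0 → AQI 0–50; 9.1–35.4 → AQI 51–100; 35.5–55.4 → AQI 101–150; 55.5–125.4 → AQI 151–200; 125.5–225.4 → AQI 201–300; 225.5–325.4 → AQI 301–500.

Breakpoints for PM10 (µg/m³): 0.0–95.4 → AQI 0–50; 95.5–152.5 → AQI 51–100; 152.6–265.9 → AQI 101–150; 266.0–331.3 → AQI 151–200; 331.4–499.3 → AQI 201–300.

435

NO₂ 1458.6: bracket 1257.4–1556.8 → index 301–500; slope 199/299.4, offset 201.2.
AQI = 301 + 199/299.4·201.2 ≈ 434.73 ⇒ 435.
O₃: 0.011 lies in 0.000–0.079, so I_lo=0, I_hi=50, C_lo=0.000, C_hi=0.079.
(50−0)/(0.079−0.000) × (0.011−0.000) + 0 = 50/0.079 × 0.011 + 0 ≈ 6.96 → 7.
PM2.5: row 125.5–225.4 (AQI 201–300). (300−201)·(181.7−125.5)/(225.4−125.5) + 201 = 99·56.2/99.9 + 201 ≈ 256.69 → 257.
PM10: 220.0 ∈ [152.6, 265.9] ↔ index [101, 150].
101 + (220.0−152.6)·(150−101)/(265.9−152.6) = 101 + 67.4·49/113.3 ≈ 130.15, so AQI = 130.
Sub-indices: NO₂→435, O₃→7, PM2.5→257, PM10→130. Overall AQI = max = 435; dominant pollutant is NO₂.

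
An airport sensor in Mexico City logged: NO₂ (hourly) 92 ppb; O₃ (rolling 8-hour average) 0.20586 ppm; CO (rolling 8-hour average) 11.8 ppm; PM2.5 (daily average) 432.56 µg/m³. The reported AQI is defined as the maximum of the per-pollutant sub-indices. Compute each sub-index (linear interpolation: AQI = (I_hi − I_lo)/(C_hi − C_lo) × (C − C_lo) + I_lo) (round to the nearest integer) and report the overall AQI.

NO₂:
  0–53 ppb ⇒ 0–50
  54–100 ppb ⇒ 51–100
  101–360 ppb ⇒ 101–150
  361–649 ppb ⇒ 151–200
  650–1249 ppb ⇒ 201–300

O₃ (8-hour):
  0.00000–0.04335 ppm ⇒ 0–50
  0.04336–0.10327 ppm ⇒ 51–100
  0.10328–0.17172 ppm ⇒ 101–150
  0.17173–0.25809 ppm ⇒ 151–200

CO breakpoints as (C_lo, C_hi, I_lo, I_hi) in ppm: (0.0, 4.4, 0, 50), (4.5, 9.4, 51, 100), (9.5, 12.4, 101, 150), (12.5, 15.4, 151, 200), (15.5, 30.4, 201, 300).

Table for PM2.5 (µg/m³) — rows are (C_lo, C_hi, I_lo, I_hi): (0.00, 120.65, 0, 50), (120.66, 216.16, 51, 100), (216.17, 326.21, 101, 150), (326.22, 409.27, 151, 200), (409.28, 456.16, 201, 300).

250

NO₂: 92 ∈ [54, 100] ↔ index [51, 100].
51 + (92−54)·(100−51)/(100−54) = 51 + 38·49/46 ≈ 91.48, so AQI = 91.
O₃: 0.20586 ∈ [0.17173, 0.25809] ↔ index [151, 200].
151 + (0.20586−0.17173)·(200−151)/(0.25809−0.17173) = 151 + 0.03413·49/0.08636 ≈ 170.37, so AQI = 170.
CO: 11.8 lies in 9.5–12.4, so I_lo=101, I_hi=150, C_lo=9.5, C_hi=12.4.
(150−101)/(12.4−9.5) × (11.8−9.5) + 101 = 49/2.9 × 2.3 + 101 ≈ 139.86 → 140.
PM2.5: 432.56 lies in 409.28–456.16, so I_lo=201, I_hi=300, C_lo=409.28, C_hi=456.16.
(300−201)/(456.16−409.28) × (432.56−409.28) + 201 = 99/46.88 × 23.28 + 201 ≈ 250.16 → 250.
Sub-indices: NO₂→91, O₃→170, CO→140, PM2.5→250. Overall AQI = max = 250; dominant pollutant is PM2.5.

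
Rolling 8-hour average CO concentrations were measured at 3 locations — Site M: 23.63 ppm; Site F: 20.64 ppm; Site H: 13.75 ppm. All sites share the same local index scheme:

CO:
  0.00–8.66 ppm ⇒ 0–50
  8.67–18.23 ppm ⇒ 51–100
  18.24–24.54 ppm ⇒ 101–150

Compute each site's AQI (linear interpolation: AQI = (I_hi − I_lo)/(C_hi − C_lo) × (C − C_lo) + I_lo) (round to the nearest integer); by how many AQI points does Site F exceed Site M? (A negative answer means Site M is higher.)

Site M: row 18.24–24.54 (AQI 101–150). (150−101)·(23.63−18.24)/(24.54−18.24) + 101 = 49·5.39/6.30 + 101 ≈ 142.92 → 143.
Site F 20.64: bracket 18.24–24.54 → index 101–150; slope 49/6.30, offset 2.40.
AQI = 101 + 49/6.30·2.40 ≈ 119.67 ⇒ 120.
Site H: row 8.67–18.23 (AQI 51–100). (100−51)·(13.75−8.67)/(18.23−8.67) + 51 = 49·5.08/9.56 + 51 ≈ 77.04 → 77.
AQIs: Site M=143, Site F=120, Site H=77. Site F (120) − Site M (143) = -23.

-23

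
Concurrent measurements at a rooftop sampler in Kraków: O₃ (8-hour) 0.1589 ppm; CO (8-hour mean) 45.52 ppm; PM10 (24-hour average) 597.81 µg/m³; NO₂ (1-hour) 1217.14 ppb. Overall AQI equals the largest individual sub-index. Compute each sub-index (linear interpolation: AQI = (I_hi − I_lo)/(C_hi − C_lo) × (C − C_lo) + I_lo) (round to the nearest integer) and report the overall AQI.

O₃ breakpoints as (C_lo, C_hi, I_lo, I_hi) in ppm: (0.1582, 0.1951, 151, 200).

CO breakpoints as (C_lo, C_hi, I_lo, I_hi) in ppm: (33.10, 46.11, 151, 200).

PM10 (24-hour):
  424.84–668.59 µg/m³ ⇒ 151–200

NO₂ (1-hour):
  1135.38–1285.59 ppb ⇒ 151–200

O₃: row 0.1582–0.1951 (AQI 151–200). (200−151)·(0.1589−0.1582)/(0.1951−0.1582) + 151 = 49·0.0007/0.0369 + 151 ≈ 151.93 → 152.
CO: 45.52 lies in 33.10–46.11, so I_lo=151, I_hi=200, C_lo=33.10, C_hi=46.11.
(200−151)/(46.11−33.10) × (45.52−33.10) + 151 = 49/13.01 × 12.42 + 151 ≈ 197.78 → 198.
PM10 597.81: bracket 424.84–668.59 → index 151–200; slope 49/243.75, offset 172.97.
AQI = 151 + 49/243.75·172.97 ≈ 185.77 ⇒ 186.
NO₂: 1217.14 lies in 1135.38–1285.59, so I_lo=151, I_hi=200, C_lo=1135.38, C_hi=1285.59.
(200−151)/(1285.59−1135.38) × (1217.14−1135.38) + 151 = 49/150.21 × 81.76 + 151 ≈ 177.67 → 178.
Sub-indices: O₃→152, CO→198, PM10→186, NO₂→178. Overall AQI = max = 198; dominant pollutant is CO.

198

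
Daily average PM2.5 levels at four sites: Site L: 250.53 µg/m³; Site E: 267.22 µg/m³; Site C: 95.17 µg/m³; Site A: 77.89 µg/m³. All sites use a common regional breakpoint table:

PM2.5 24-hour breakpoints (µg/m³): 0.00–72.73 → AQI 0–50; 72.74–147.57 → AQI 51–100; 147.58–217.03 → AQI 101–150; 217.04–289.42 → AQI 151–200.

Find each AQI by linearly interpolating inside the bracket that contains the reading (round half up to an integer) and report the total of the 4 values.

479

Site L: 250.53 lies in 217.04–289.42, so I_lo=151, I_hi=200, C_lo=217.04, C_hi=289.42.
(200−151)/(289.42−217.04) × (250.53−217.04) + 151 = 49/72.38 × 33.49 + 151 ≈ 173.67 → 174.
Site E: 267.22 lies in 217.04–289.42, so I_lo=151, I_hi=200, C_lo=217.04, C_hi=289.42.
(200−151)/(289.42−217.04) × (267.22−217.04) + 151 = 49/72.38 × 50.18 + 151 ≈ 184.97 → 185.
Site C: row 72.74–147.57 (AQI 51–100). (100−51)·(95.17−72.74)/(147.57−72.74) + 51 = 49·22.43/74.83 + 51 ≈ 65.69 → 66.
Site A: 77.89 lies in 72.74–147.57, so I_lo=51, I_hi=100, C_lo=72.74, C_hi=147.57.
(100−51)/(147.57−72.74) × (77.89−72.74) + 51 = 49/74.83 × 5.15 + 51 ≈ 54.37 → 54.
AQIs: Site L=174, Site E=185, Site C=66, Site A=54. Sum = 174 + 185 + 66 + 54 = 479.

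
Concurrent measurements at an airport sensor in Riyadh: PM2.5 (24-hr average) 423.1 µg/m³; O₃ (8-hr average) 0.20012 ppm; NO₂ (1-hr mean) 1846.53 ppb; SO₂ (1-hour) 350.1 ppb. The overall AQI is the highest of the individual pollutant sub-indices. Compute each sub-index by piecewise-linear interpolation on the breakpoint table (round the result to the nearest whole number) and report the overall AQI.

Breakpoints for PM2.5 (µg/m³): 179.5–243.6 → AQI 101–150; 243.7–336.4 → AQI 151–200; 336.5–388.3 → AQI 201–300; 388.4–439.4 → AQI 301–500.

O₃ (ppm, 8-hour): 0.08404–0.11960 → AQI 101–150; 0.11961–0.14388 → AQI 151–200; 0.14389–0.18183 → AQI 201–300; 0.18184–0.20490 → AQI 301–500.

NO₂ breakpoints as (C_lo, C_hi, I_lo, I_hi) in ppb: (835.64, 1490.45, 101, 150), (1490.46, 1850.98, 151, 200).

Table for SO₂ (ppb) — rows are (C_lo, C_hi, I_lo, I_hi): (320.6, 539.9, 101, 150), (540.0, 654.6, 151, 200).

459

PM2.5: 423.1 ∈ [388.4, 439.4] ↔ index [301, 500].
301 + (423.1−388.4)·(500−301)/(439.4−388.4) = 301 + 34.7·199/51.0 ≈ 436.40, so AQI = 436.
O₃: row 0.18184–0.20490 (AQI 301–500). (500−301)·(0.20012−0.18184)/(0.20490−0.18184) + 301 = 199·0.01828/0.02306 + 301 ≈ 458.75 → 459.
NO₂: row 1490.46–1850.98 (AQI 151–200). (200−151)·(1846.53−1490.46)/(1850.98−1490.46) + 151 = 49·356.07/360.52 + 151 ≈ 199.40 → 199.
SO₂: row 320.6–539.9 (AQI 101–150). (150−101)·(350.1−320.6)/(539.9−320.6) + 101 = 49·29.5/219.3 + 101 ≈ 107.59 → 108.
Sub-indices: PM2.5→436, O₃→459, NO₂→199, SO₂→108. Overall AQI = max = 459; dominant pollutant is O₃.
AQI 459: Hazardous.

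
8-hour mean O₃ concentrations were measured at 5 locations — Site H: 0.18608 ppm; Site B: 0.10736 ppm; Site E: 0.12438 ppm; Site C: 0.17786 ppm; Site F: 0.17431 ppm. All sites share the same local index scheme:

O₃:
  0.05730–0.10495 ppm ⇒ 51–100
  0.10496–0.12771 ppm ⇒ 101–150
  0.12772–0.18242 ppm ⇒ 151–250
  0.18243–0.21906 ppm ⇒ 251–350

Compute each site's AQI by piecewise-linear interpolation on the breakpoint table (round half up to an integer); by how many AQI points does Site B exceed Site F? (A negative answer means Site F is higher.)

Site H: 0.18608 lies in 0.18243–0.21906, so I_lo=251, I_hi=350, C_lo=0.18243, C_hi=0.21906.
(350−251)/(0.21906−0.18243) × (0.18608−0.18243) + 251 = 99/0.03663 × 0.00365 + 251 ≈ 260.86 → 261.
Site B: 0.10736 ∈ [0.10496, 0.12771] ↔ index [101, 150].
101 + (0.10736−0.10496)·(150−101)/(0.12771−0.10496) = 101 + 0.00240·49/0.02275 ≈ 106.17, so AQI = 106.
Site E: 0.12438 ∈ [0.10496, 0.12771] ↔ index [101, 150].
101 + (0.12438−0.10496)·(150−101)/(0.12771−0.10496) = 101 + 0.01942·49/0.02275 ≈ 142.83, so AQI = 143.
Site C: 0.17786 lies in 0.12772–0.18242, so I_lo=151, I_hi=250, C_lo=0.12772, C_hi=0.18242.
(250−151)/(0.18242−0.12772) × (0.17786−0.12772) + 151 = 99/0.05470 × 0.05014 + 151 ≈ 241.75 → 242.
Site F: row 0.12772–0.18242 (AQI 151–250). (250−151)·(0.17431−0.12772)/(0.18242−0.12772) + 151 = 99·0.04659/0.05470 + 151 ≈ 235.32 → 235.
AQIs: Site H=261, Site B=106, Site E=143, Site C=242, Site F=235. Site B (106) − Site F (235) = -129.

-129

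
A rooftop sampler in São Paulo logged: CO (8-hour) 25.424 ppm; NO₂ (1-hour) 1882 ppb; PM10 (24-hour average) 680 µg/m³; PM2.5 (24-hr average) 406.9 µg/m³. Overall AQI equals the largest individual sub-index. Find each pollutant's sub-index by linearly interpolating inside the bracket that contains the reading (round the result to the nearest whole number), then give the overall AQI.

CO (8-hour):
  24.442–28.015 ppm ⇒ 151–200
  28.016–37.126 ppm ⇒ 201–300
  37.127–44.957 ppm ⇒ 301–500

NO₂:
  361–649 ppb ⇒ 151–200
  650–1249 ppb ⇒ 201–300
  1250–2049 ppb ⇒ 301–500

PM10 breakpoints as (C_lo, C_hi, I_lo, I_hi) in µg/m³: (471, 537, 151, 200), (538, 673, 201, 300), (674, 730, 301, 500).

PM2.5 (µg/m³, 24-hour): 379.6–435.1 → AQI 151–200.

458

CO: 25.424 lies in 24.442–28.015, so I_lo=151, I_hi=200, C_lo=24.442, C_hi=28.015.
(200−151)/(28.015−24.442) × (25.424−24.442) + 151 = 49/3.573 × 0.982 + 151 ≈ 164.47 → 164.
NO₂ 1882: bracket 1250–2049 → index 301–500; slope 199/799, offset 632.
AQI = 301 + 199/799·632 ≈ 458.41 ⇒ 458.
PM10: 680 ∈ [674, 730] ↔ index [301, 500].
301 + (680−674)·(500−301)/(730−674) = 301 + 6·199/56 ≈ 322.32, so AQI = 322.
PM2.5: 406.9 ∈ [379.6, 435.1] ↔ index [151, 200].
151 + (406.9−379.6)·(200−151)/(435.1−379.6) = 151 + 27.3·49/55.5 ≈ 175.10, so AQI = 175.
Sub-indices: CO→164, NO₂→458, PM10→322, PM2.5→175. Overall AQI = max = 458; dominant pollutant is NO₂.
AQI 458: Hazardous.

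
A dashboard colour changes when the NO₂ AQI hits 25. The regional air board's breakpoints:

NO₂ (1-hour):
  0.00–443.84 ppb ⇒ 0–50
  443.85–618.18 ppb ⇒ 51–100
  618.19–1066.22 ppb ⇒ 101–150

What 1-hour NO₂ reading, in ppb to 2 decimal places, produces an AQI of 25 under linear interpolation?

221.92

AQI 25 lies in the 0–50 band, which corresponds to 0.00–443.84 ppb.
C = 0.00 + (25−0)×(443.84−0.00)/(50−0) = 0.00 + 25×443.84/50 ≈ 221.9200 ppb → 221.92 ppb to 2 dp.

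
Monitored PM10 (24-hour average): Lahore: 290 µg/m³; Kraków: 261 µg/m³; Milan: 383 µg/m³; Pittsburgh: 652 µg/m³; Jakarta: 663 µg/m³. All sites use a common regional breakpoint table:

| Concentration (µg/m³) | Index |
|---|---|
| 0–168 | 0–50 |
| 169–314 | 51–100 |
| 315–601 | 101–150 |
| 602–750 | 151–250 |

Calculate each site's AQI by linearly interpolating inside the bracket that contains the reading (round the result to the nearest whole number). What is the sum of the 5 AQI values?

Lahore: 290 ∈ [169, 314] ↔ index [51, 100].
51 + (290−169)·(100−51)/(314−169) = 51 + 121·49/145 ≈ 91.89, so AQI = 92.
Kraków: row 169–314 (AQI 51–100). (100−51)·(261−169)/(314−169) + 51 = 49·92/145 + 51 ≈ 82.09 → 82.
Milan: 383 ∈ [315, 601] ↔ index [101, 150].
101 + (383−315)·(150−101)/(601−315) = 101 + 68·49/286 ≈ 112.65, so AQI = 113.
Pittsburgh: row 602–750 (AQI 151–250). (250−151)·(652−602)/(750−602) + 151 = 99·50/148 + 151 ≈ 184.45 → 184.
Jakarta: 663 ∈ [602, 750] ↔ index [151, 250].
151 + (663−602)·(250−151)/(750−602) = 151 + 61·99/148 ≈ 191.80, so AQI = 192.
AQIs: Lahore=92, Kraków=82, Milan=113, Pittsburgh=184, Jakarta=192. Sum = 92 + 82 + 113 + 184 + 192 = 663.

663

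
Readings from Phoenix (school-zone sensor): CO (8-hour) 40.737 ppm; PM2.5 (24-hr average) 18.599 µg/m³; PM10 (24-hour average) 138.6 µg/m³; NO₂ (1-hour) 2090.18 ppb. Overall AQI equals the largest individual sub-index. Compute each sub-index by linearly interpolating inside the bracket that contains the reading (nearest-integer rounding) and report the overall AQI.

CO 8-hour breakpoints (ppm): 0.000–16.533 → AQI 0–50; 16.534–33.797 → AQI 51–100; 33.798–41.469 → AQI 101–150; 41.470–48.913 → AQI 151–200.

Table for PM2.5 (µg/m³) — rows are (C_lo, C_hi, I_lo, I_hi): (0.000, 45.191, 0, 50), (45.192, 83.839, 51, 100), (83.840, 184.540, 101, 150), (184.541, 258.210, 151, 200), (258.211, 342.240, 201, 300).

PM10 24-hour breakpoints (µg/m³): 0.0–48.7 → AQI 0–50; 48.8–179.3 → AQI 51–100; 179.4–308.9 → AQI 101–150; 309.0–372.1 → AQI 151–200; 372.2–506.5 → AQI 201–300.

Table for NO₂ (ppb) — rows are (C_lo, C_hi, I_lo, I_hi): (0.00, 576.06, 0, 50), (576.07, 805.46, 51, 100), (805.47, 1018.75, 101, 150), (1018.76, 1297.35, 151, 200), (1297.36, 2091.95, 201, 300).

300

CO: 40.737 ∈ [33.798, 41.469] ↔ index [101, 150].
101 + (40.737−33.798)·(150−101)/(41.469−33.798) = 101 + 6.939·49/7.671 ≈ 145.32, so AQI = 145.
PM2.5: 18.599 lies in 0.000–45.191, so I_lo=0, I_hi=50, C_lo=0.000, C_hi=45.191.
(50−0)/(45.191−0.000) × (18.599−0.000) + 0 = 50/45.191 × 18.599 + 0 ≈ 20.58 → 21.
PM10 138.6: bracket 48.8–179.3 → index 51–100; slope 49/130.5, offset 89.8.
AQI = 51 + 49/130.5·89.8 ≈ 84.72 ⇒ 85.
NO₂: 2090.18 lies in 1297.36–2091.95, so I_lo=201, I_hi=300, C_lo=1297.36, C_hi=2091.95.
(300−201)/(2091.95−1297.36) × (2090.18−1297.36) + 201 = 99/794.59 × 792.82 + 201 ≈ 299.78 → 300.
Sub-indices: CO→145, PM2.5→21, PM10→85, NO₂→300. Overall AQI = max = 300; dominant pollutant is NO₂.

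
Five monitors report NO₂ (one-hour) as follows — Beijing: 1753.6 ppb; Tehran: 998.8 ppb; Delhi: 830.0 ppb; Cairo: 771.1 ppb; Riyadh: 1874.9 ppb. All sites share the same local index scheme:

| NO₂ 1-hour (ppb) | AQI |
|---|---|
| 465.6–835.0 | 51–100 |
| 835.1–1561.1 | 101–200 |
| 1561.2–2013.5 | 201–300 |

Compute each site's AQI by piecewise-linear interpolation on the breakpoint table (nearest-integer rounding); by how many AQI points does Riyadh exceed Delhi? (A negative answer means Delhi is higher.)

171

Beijing: row 1561.2–2013.5 (AQI 201–300). (300−201)·(1753.6−1561.2)/(2013.5−1561.2) + 201 = 99·192.4/452.3 + 201 ≈ 243.11 → 243.
Tehran 998.8: bracket 835.1–1561.1 → index 101–200; slope 99/726.0, offset 163.7.
AQI = 101 + 99/726.0·163.7 ≈ 123.32 ⇒ 123.
Delhi: row 465.6–835.0 (AQI 51–100). (100−51)·(830.0−465.6)/(835.0−465.6) + 51 = 49·364.4/369.4 + 51 ≈ 99.34 → 99.
Cairo 771.1: bracket 465.6–835.0 → index 51–100; slope 49/369.4, offset 305.5.
AQI = 51 + 49/369.4·305.5 ≈ 91.52 ⇒ 92.
Riyadh 1874.9: bracket 1561.2–2013.5 → index 201–300; slope 99/452.3, offset 313.7.
AQI = 201 + 99/452.3·313.7 ≈ 269.66 ⇒ 270.
AQIs: Beijing=243, Tehran=123, Delhi=99, Cairo=92, Riyadh=270. Riyadh (270) − Delhi (99) = 171.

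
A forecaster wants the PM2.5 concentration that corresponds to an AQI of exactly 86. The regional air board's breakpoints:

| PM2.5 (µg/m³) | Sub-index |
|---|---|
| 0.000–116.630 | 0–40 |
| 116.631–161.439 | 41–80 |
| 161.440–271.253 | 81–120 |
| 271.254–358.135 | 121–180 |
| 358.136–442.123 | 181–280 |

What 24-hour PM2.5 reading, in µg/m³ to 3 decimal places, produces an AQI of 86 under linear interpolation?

175.519

AQI 86 lies in the 81–120 band, which corresponds to 161.440–271.253 µg/m³.
C = 161.440 + (86−81)×(271.253−161.440)/(120−81) = 161.440 + 5×109.813/39 ≈ 175.51859 µg/m³ → 175.519 µg/m³ to 3 dp.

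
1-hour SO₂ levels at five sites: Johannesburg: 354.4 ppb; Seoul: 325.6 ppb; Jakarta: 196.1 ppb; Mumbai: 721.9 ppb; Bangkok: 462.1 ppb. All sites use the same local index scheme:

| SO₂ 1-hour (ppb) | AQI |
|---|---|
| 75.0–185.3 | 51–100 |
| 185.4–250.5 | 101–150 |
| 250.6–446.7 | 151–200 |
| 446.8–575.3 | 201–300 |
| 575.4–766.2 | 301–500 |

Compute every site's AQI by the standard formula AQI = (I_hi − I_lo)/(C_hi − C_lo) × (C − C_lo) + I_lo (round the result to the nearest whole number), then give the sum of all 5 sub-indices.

1123

Johannesburg: 354.4 lies in 250.6–446.7, so I_lo=151, I_hi=200, C_lo=250.6, C_hi=446.7.
(200−151)/(446.7−250.6) × (354.4−250.6) + 151 = 49/196.1 × 103.8 + 151 ≈ 176.94 → 177.
Seoul: 325.6 lies in 250.6–446.7, so I_lo=151, I_hi=200, C_lo=250.6, C_hi=446.7.
(200−151)/(446.7−250.6) × (325.6−250.6) + 151 = 49/196.1 × 75.0 + 151 ≈ 169.74 → 170.
Jakarta 196.1: bracket 185.4–250.5 → index 101–150; slope 49/65.1, offset 10.7.
AQI = 101 + 49/65.1·10.7 ≈ 109.05 ⇒ 109.
Mumbai: 721.9 ∈ [575.4, 766.2] ↔ index [301, 500].
301 + (721.9−575.4)·(500−301)/(766.2−575.4) = 301 + 146.5·199/190.8 ≈ 453.80, so AQI = 454.
Bangkok 462.1: bracket 446.8–575.3 → index 201–300; slope 99/128.5, offset 15.3.
AQI = 201 + 99/128.5·15.3 ≈ 212.79 ⇒ 213.
AQIs: Johannesburg=177, Seoul=170, Jakarta=109, Mumbai=454, Bangkok=213. Sum = 177 + 170 + 109 + 454 + 213 = 1123.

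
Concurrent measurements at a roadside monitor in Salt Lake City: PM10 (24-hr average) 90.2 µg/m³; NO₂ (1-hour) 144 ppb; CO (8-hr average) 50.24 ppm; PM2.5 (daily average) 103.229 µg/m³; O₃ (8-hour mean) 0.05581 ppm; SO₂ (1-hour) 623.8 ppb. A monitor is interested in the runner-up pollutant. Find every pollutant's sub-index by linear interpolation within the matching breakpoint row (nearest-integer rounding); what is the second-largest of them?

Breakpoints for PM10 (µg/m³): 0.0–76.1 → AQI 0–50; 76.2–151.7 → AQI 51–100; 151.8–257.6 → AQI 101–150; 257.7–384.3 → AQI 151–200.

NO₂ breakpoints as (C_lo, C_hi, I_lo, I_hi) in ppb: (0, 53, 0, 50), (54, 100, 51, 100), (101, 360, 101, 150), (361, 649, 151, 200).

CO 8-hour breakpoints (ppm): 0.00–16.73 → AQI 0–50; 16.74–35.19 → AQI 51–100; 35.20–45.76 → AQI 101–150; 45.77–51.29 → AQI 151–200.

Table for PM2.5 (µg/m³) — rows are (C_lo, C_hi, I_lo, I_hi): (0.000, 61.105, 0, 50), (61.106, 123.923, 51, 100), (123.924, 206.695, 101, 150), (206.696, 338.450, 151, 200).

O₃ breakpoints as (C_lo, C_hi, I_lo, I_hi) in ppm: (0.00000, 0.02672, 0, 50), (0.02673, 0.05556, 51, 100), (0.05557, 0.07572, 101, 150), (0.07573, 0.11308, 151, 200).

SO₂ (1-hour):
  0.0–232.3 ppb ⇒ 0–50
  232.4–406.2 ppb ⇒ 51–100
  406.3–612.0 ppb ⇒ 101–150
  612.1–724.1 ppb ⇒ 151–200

PM10: row 76.2–151.7 (AQI 51–100). (100−51)·(90.2−76.2)/(151.7−76.2) + 51 = 49·14.0/75.5 + 51 ≈ 60.09 → 60.
NO₂ 144: bracket 101–360 → index 101–150; slope 49/259, offset 43.
AQI = 101 + 49/259·43 ≈ 109.14 ⇒ 109.
CO 50.24: bracket 45.77–51.29 → index 151–200; slope 49/5.52, offset 4.47.
AQI = 151 + 49/5.52·4.47 ≈ 190.68 ⇒ 191.
PM2.5 103.229: bracket 61.106–123.923 → index 51–100; slope 49/62.817, offset 42.123.
AQI = 51 + 49/62.817·42.123 ≈ 83.86 ⇒ 84.
O₃: 0.05581 lies in 0.05557–0.07572, so I_lo=101, I_hi=150, C_lo=0.05557, C_hi=0.07572.
(150−101)/(0.07572−0.05557) × (0.05581−0.05557) + 101 = 49/0.02015 × 0.00024 + 101 ≈ 101.58 → 102.
SO₂ 623.8: bracket 612.1–724.1 → index 151–200; slope 49/112.0, offset 11.7.
AQI = 151 + 49/112.0·11.7 ≈ 156.12 ⇒ 156.
Sub-indices: PM10→60, NO₂→109, CO→191, PM2.5→84, O₃→102, SO₂→156. Ranked high→low: 191, 156, 109, 102, 84, 60. Second-highest sub-index = 156.

156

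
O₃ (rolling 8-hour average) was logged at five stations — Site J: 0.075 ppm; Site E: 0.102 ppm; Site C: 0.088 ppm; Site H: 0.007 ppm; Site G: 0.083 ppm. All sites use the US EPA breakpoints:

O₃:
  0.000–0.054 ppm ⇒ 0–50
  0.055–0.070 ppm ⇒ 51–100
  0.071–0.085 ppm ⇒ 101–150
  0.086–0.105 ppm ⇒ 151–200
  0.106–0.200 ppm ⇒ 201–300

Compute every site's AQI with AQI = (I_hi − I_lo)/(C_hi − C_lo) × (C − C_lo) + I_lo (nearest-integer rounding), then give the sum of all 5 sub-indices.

Site J: row 0.071–0.085 (AQI 101–150). (150−101)·(0.075−0.071)/(0.085−0.071) + 101 = 49·0.004/0.014 + 101 ≈ 115.00 → 115.
Site E: 0.102 lies in 0.086–0.105, so I_lo=151, I_hi=200, C_lo=0.086, C_hi=0.105.
(200−151)/(0.105−0.086) × (0.102−0.086) + 151 = 49/0.019 × 0.016 + 151 ≈ 192.26 → 192.
Site C: 0.088 ∈ [0.086, 0.105] ↔ index [151, 200].
151 + (0.088−0.086)·(200−151)/(0.105−0.086) = 151 + 0.002·49/0.019 ≈ 156.16, so AQI = 156.
Site H: 0.007 lies in 0.000–0.054, so I_lo=0, I_hi=50, C_lo=0.000, C_hi=0.054.
(50−0)/(0.054−0.000) × (0.007−0.000) + 0 = 50/0.054 × 0.007 + 0 ≈ 6.48 → 6.
Site G: 0.083 ∈ [0.071, 0.085] ↔ index [101, 150].
101 + (0.083−0.071)·(150−101)/(0.085−0.071) = 101 + 0.012·49/0.014 ≈ 143.00, so AQI = 143.
AQIs: Site J=115, Site E=192, Site C=156, Site H=6, Site G=143. Sum = 115 + 192 + 156 + 6 + 143 = 612.

612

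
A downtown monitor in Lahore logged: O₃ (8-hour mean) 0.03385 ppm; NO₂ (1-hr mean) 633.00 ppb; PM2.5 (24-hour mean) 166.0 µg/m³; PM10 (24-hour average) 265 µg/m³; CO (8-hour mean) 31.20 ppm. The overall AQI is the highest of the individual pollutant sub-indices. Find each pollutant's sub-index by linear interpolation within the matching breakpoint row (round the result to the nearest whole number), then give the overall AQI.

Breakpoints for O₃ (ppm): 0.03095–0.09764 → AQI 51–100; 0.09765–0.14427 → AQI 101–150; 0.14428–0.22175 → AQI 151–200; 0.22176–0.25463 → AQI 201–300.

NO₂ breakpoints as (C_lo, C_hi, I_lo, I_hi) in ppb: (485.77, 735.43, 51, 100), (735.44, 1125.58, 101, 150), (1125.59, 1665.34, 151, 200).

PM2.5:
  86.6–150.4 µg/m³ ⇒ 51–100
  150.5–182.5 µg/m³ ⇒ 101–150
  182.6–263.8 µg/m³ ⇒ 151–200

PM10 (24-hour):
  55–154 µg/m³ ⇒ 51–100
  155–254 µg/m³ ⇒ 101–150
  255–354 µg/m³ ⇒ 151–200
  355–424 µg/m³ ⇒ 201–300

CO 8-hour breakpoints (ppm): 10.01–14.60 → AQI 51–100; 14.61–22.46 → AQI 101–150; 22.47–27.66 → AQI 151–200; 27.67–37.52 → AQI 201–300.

236

O₃: row 0.03095–0.09764 (AQI 51–100). (100−51)·(0.03385−0.03095)/(0.09764−0.03095) + 51 = 49·0.00290/0.06669 + 51 ≈ 53.13 → 53.
NO₂: 633.00 ∈ [485.77, 735.43] ↔ index [51, 100].
51 + (633.00−485.77)·(100−51)/(735.43−485.77) = 51 + 147.23·49/249.66 ≈ 79.90, so AQI = 80.
PM2.5 166.0: bracket 150.5–182.5 → index 101–150; slope 49/32.0, offset 15.5.
AQI = 101 + 49/32.0·15.5 ≈ 124.73 ⇒ 125.
PM10: 265 ∈ [255, 354] ↔ index [151, 200].
151 + (265−255)·(200−151)/(354−255) = 151 + 10·49/99 ≈ 155.95, so AQI = 156.
CO: 31.20 lies in 27.67–37.52, so I_lo=201, I_hi=300, C_lo=27.67, C_hi=37.52.
(300−201)/(37.52−27.67) × (31.20−27.67) + 201 = 99/9.85 × 3.53 + 201 ≈ 236.48 → 236.
Sub-indices: O₃→53, NO₂→80, PM2.5→125, PM10→156, CO→236. Overall AQI = max = 236; dominant pollutant is CO.
AQI 236: Very Unhealthy.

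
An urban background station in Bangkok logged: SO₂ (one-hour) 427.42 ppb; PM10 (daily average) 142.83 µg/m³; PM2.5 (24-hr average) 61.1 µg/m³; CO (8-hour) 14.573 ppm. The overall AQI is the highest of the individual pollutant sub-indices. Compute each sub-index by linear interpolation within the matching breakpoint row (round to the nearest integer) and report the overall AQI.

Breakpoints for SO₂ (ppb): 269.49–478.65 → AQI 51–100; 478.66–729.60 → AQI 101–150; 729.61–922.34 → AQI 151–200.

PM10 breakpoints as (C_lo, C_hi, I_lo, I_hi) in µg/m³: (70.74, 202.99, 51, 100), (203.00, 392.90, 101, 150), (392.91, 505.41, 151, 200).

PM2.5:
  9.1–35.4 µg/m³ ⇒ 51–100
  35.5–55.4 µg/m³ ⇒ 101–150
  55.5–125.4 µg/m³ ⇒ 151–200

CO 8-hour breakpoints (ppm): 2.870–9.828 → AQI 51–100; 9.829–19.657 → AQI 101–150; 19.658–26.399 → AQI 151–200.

155

SO₂: 427.42 ∈ [269.49, 478.65] ↔ index [51, 100].
51 + (427.42−269.49)·(100−51)/(478.65−269.49) = 51 + 157.93·49/209.16 ≈ 88.00, so AQI = 88.
PM10: 142.83 lies in 70.74–202.99, so I_lo=51, I_hi=100, C_lo=70.74, C_hi=202.99.
(100−51)/(202.99−70.74) × (142.83−70.74) + 51 = 49/132.25 × 72.09 + 51 ≈ 77.71 → 78.
PM2.5: 61.1 lies in 55.5–125.4, so I_lo=151, I_hi=200, C_lo=55.5, C_hi=125.4.
(200−151)/(125.4−55.5) × (61.1−55.5) + 151 = 49/69.9 × 5.6 + 151 ≈ 154.93 → 155.
CO: 14.573 lies in 9.829–19.657, so I_lo=101, I_hi=150, C_lo=9.829, C_hi=19.657.
(150−101)/(19.657−9.829) × (14.573−9.829) + 101 = 49/9.828 × 4.744 + 101 ≈ 124.65 → 125.
Sub-indices: SO₂→88, PM10→78, PM2.5→155, CO→125. Overall AQI = max = 155; dominant pollutant is PM2.5.
AQI 155: Unhealthy.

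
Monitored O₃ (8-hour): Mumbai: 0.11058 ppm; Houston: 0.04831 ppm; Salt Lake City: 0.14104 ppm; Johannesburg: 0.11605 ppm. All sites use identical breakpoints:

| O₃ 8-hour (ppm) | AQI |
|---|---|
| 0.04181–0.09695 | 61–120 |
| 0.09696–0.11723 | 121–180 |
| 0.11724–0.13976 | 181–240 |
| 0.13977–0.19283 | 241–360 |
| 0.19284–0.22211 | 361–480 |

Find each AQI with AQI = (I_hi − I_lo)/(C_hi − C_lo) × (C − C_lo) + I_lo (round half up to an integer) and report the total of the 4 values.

650

Mumbai: 0.11058 lies in 0.09696–0.11723, so I_lo=121, I_hi=180, C_lo=0.09696, C_hi=0.11723.
(180−121)/(0.11723−0.09696) × (0.11058−0.09696) + 121 = 59/0.02027 × 0.01362 + 121 ≈ 160.64 → 161.
Houston: 0.04831 lies in 0.04181–0.09695, so I_lo=61, I_hi=120, C_lo=0.04181, C_hi=0.09695.
(120−61)/(0.09695−0.04181) × (0.04831−0.04181) + 61 = 59/0.05514 × 0.00650 + 61 ≈ 67.96 → 68.
Salt Lake City: row 0.13977–0.19283 (AQI 241–360). (360−241)·(0.14104−0.13977)/(0.19283−0.13977) + 241 = 119·0.00127/0.05306 + 241 ≈ 243.85 → 244.
Johannesburg 0.11605: bracket 0.09696–0.11723 → index 121–180; slope 59/0.02027, offset 0.01909.
AQI = 121 + 59/0.02027·0.01909 ≈ 176.57 ⇒ 177.
AQIs: Mumbai=161, Houston=68, Salt Lake City=244, Johannesburg=177. Sum = 161 + 68 + 244 + 177 = 650.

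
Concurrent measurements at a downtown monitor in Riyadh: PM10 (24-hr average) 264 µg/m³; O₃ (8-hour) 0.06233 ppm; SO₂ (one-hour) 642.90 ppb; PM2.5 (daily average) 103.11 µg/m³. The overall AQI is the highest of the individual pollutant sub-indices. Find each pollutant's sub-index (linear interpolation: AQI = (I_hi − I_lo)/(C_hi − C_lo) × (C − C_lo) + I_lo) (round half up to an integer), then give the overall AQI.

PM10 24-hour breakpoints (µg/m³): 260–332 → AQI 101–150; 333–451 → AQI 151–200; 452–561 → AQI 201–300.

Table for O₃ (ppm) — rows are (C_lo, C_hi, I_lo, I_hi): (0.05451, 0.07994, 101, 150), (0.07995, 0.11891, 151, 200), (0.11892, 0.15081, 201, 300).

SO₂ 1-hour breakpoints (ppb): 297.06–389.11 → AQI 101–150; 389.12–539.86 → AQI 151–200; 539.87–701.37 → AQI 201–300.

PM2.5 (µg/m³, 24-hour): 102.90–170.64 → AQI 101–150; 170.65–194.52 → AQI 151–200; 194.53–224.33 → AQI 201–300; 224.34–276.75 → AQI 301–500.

264

PM10 264: bracket 260–332 → index 101–150; slope 49/72, offset 4.
AQI = 101 + 49/72·4 ≈ 103.72 ⇒ 104.
O₃: 0.06233 ∈ [0.05451, 0.07994] ↔ index [101, 150].
101 + (0.06233−0.05451)·(150−101)/(0.07994−0.05451) = 101 + 0.00782·49/0.02543 ≈ 116.07, so AQI = 116.
SO₂: 642.90 ∈ [539.87, 701.37] ↔ index [201, 300].
201 + (642.90−539.87)·(300−201)/(701.37−539.87) = 201 + 103.03·99/161.50 ≈ 264.16, so AQI = 264.
PM2.5: 103.11 ∈ [102.90, 170.64] ↔ index [101, 150].
101 + (103.11−102.90)·(150−101)/(170.64−102.90) = 101 + 0.21·49/67.74 ≈ 101.15, so AQI = 101.
Sub-indices: PM10→104, O₃→116, SO₂→264, PM2.5→101. Overall AQI = max = 264; dominant pollutant is SO₂.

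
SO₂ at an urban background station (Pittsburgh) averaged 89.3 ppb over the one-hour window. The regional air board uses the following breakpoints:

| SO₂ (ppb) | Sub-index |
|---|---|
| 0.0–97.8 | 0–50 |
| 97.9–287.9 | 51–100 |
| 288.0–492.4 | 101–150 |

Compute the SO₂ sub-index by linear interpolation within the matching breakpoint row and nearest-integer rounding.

46

SO₂: 89.3 ∈ [0.0, 97.8] ↔ index [0, 50].
0 + (89.3−0.0)·(50−0)/(97.8−0.0) = 0 + 89.3·50/97.8 ≈ 45.65, so AQI = 46.
AQI 46 falls in the Good category.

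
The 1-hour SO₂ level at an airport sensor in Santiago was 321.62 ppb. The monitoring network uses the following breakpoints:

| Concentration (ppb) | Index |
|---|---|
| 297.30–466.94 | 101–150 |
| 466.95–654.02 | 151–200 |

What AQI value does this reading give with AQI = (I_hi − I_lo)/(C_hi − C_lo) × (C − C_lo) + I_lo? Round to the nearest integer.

108

SO₂: 321.62 ∈ [297.30, 466.94] ↔ index [101, 150].
101 + (321.62−297.30)·(150−101)/(466.94−297.30) = 101 + 24.32·49/169.64 ≈ 108.02, so AQI = 108.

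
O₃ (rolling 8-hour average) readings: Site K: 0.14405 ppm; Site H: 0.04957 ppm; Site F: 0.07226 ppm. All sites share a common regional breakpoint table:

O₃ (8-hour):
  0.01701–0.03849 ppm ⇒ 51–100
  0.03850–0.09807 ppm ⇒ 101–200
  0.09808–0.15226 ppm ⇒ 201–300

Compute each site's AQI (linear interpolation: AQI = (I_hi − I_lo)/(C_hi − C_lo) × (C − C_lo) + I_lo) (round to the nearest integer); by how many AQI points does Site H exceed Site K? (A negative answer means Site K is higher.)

Site K: row 0.09808–0.15226 (AQI 201–300). (300−201)·(0.14405−0.09808)/(0.15226−0.09808) + 201 = 99·0.04597/0.05418 + 201 ≈ 285.00 → 285.
Site H: 0.04957 ∈ [0.03850, 0.09807] ↔ index [101, 200].
101 + (0.04957−0.03850)·(200−101)/(0.09807−0.03850) = 101 + 0.01107·99/0.05957 ≈ 119.40, so AQI = 119.
Site F: row 0.03850–0.09807 (AQI 101–200). (200−101)·(0.07226−0.03850)/(0.09807−0.03850) + 101 = 99·0.03376/0.05957 + 101 ≈ 157.11 → 157.
AQIs: Site K=285, Site H=119, Site F=157. Site H (119) − Site K (285) = -166.

-166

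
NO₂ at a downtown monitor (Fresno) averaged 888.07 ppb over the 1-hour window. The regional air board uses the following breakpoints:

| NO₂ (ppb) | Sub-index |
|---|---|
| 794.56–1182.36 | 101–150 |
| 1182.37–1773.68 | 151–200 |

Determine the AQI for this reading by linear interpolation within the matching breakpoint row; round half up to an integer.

113

NO₂: 888.07 ∈ [794.56, 1182.36] ↔ index [101, 150].
101 + (888.07−794.56)·(150−101)/(1182.36−794.56) = 101 + 93.51·49/387.80 ≈ 112.82, so AQI = 113.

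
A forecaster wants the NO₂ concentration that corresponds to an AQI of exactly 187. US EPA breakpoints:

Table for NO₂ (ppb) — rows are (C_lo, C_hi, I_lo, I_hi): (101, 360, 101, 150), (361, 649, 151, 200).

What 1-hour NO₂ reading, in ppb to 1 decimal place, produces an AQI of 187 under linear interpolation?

AQI 187 lies in the 151–200 band, which corresponds to 361–649 ppb.
C = 361 + (187−151)×(649−361)/(200−151) = 361 + 36×288/49 ≈ 572.592 ppb → 572.6 ppb to 1 dp.

572.6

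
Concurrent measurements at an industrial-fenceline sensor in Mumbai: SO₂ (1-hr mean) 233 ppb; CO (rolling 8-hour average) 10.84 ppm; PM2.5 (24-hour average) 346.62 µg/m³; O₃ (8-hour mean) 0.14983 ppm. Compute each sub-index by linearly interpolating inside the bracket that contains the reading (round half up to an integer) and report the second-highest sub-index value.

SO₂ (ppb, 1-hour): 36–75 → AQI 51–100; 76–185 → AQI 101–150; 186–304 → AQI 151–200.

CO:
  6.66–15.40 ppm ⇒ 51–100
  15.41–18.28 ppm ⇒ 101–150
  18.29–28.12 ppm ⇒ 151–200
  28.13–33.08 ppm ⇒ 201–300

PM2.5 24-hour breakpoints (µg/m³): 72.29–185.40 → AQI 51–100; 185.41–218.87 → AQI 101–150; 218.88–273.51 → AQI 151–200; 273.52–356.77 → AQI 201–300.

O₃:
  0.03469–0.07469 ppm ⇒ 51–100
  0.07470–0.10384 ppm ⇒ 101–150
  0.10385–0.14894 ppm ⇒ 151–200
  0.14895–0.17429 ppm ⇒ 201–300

SO₂: row 186–304 (AQI 151–200). (200−151)·(233−186)/(304−186) + 151 = 49·47/118 + 151 ≈ 170.52 → 171.
CO 10.84: bracket 6.66–15.40 → index 51–100; slope 49/8.74, offset 4.18.
AQI = 51 + 49/8.74·4.18 ≈ 74.43 ⇒ 74.
PM2.5: 346.62 lies in 273.52–356.77, so I_lo=201, I_hi=300, C_lo=273.52, C_hi=356.77.
(300−201)/(356.77−273.52) × (346.62−273.52) + 201 = 99/83.25 × 73.10 + 201 ≈ 287.93 → 288.
O₃: row 0.14895–0.17429 (AQI 201–300). (300−201)·(0.14983−0.14895)/(0.17429−0.14895) + 201 = 99·0.00088/0.02534 + 201 ≈ 204.44 → 204.
Sub-indices: SO₂→171, CO→74, PM2.5→288, O₃→204. Ranked high→low: 288, 204, 171, 74. Second-highest sub-index = 204.

204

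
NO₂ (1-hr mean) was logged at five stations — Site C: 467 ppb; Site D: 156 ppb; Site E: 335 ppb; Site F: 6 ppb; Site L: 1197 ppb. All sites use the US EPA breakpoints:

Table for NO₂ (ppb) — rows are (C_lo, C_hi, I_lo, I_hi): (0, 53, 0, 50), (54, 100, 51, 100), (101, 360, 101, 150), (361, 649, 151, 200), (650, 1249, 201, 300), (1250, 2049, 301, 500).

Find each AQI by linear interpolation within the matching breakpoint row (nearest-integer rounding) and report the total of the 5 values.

Site C: 467 lies in 361–649, so I_lo=151, I_hi=200, C_lo=361, C_hi=649.
(200−151)/(649−361) × (467−361) + 151 = 49/288 × 106 + 151 ≈ 169.03 → 169.
Site D: 156 lies in 101–360, so I_lo=101, I_hi=150, C_lo=101, C_hi=360.
(150−101)/(360−101) × (156−101) + 101 = 49/259 × 55 + 101 ≈ 111.41 → 111.
Site E: 335 lies in 101–360, so I_lo=101, I_hi=150, C_lo=101, C_hi=360.
(150−101)/(360−101) × (335−101) + 101 = 49/259 × 234 + 101 ≈ 145.27 → 145.
Site F: 6 lies in 0–53, so I_lo=0, I_hi=50, C_lo=0, C_hi=53.
(50−0)/(53−0) × (6−0) + 0 = 50/53 × 6 + 0 ≈ 5.66 → 6.
Site L: 1197 ∈ [650, 1249] ↔ index [201, 300].
201 + (1197−650)·(300−201)/(1249−650) = 201 + 547·99/599 ≈ 291.41, so AQI = 291.
AQIs: Site C=169, Site D=111, Site E=145, Site F=6, Site L=291. Sum = 169 + 111 + 145 + 6 + 291 = 722.

722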